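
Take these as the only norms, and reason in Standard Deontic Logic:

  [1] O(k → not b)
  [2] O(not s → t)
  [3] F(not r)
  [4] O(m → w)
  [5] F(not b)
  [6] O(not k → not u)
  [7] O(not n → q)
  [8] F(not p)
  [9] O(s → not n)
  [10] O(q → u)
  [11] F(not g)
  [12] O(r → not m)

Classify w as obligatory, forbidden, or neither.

Premise 4 is O(m → w), but O(m) is not derivable from the premises, so it does not yield O(w).
No premise or chain of K-axiom applications forces O(w), and none forces O(not w). So w is neither obligatory nor forbidden under these norms.

Neither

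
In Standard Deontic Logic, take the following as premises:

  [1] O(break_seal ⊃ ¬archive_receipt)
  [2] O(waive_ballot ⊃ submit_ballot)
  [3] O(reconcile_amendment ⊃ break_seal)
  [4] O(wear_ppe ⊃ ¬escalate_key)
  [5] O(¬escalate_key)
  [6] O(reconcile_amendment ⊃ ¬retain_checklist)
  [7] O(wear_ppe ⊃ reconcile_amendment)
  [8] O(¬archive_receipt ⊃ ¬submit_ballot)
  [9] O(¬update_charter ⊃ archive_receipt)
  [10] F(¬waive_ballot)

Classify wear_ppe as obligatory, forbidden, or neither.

Premise 10 is F(¬waive_ballot), i.e. O(waive_ballot).
Applying K to premise 2 (O(waive_ballot ⊃ submit_ballot)) and O(waive_ballot) yields O(submit_ballot).
The contrapositive of premise 8 (O(¬archive_receipt ⊃ ¬submit_ballot)) is O(submit_ballot ⊃ archive_receipt), and O(submit_ballot) is already established, so O(archive_receipt).
The contrapositive of premise 1 (O(break_seal ⊃ ¬archive_receipt)) is O(archive_receipt ⊃ ¬break_seal), and O(archive_receipt) is already established, so O(¬break_seal).
The contrapositive of premise 3 (O(reconcile_amendment ⊃ break_seal)) is O(¬break_seal ⊃ ¬reconcile_amendment), and O(¬break_seal) is already established, so O(¬reconcile_amendment).
Premise 7 is O(wear_ppe ⊃ reconcile_amendment); contrapositively O(¬reconcile_amendment ⊃ ¬wear_ppe). Since O(¬reconcile_amendment) holds, K gives O(¬wear_ppe).
Premises 4, 5, 6, 9 do not contribute to this derivation.
Thus O(¬wear_ppe), which is F(wear_ppe): wear_ppe is forbidden.

Forbidden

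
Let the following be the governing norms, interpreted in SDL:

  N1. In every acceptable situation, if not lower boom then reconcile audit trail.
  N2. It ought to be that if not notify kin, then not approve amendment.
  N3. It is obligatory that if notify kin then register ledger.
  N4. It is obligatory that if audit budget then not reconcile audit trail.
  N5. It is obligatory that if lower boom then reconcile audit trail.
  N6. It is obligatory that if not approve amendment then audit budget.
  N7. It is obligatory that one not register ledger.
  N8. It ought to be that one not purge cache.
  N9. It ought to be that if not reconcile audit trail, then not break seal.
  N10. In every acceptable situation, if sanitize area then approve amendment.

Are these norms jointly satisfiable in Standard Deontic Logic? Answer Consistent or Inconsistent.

Premises 1 and 5 cover both cases: O(¬lower_boom → reconcile_audit_trail) and O(lower_boom → reconcile_audit_trail). Since ¬lower_boom ∨ lower_boom is a tautology, O(reconcile_audit_trail) follows.
The contrapositive of premise 4 (O(audit_budget → ¬reconcile_audit_trail)) is O(reconcile_audit_trail → ¬audit_budget), and O(reconcile_audit_trail) is already established, so O(¬audit_budget).
The contrapositive of premise 6 (O(¬approve_amendment → audit_budget)) is O(¬audit_budget → approve_amendment), and O(¬audit_budget) is already established, so O(approve_amendment).
Premise 2, O(¬notify_kin → ¬approve_amendment), contraposes to O(approve_amendment → notify_kin); with O(approve_amendment) we get O(notify_kin).
Applying K to premise 3 (O(notify_kin → register_ledger)) and O(notify_kin) yields O(register_ledger).
Yet premise 7 states O(¬register_ledger).
We now have both O(register_ledger) and O(¬register_ledger) — register_ledger is simultaneously obligatory and forbidden, violating the D-axiom.

Inconsistent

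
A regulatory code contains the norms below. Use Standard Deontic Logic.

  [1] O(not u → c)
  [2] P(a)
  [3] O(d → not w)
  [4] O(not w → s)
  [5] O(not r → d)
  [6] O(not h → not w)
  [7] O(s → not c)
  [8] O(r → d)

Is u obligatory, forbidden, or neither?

Obligatory

Premises 5 and 8 cover both cases: O(not r → d) and O(r → d). Since not r ∨ r is a tautology, O(d) follows.
Applying K to premise 3 (O(d → not w)) and O(d) yields O(not w).
With premise 4, O(not w → s), the K-axiom yields O(s).
With premise 7, O(s → not c), the K-axiom yields O(not c).
The contrapositive of premise 1 (O(not u → c)) is O(not c → u), and O(not c) is already established, so O(u).
Premises 2, 6 do not contribute to this derivation.
Hence u is obligatory.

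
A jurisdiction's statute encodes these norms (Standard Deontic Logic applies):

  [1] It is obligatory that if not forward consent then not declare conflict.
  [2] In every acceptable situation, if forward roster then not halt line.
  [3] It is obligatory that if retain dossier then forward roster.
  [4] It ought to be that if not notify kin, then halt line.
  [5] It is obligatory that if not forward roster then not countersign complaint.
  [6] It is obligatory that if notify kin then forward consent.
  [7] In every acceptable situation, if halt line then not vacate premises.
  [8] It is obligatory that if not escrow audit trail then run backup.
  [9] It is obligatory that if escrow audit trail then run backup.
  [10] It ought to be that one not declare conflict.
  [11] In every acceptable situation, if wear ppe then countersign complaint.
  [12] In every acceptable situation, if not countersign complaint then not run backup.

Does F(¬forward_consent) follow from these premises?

Premises 8 and 9 cover both cases: O(¬escrow_audit_trail → run_backup) and O(escrow_audit_trail → run_backup). Since ¬escrow_audit_trail ∨ escrow_audit_trail is a tautology, O(run_backup) follows.
The contrapositive of premise 12 (O(¬countersign_complaint → ¬run_backup)) is O(run_backup → countersign_complaint), and O(run_backup) is already established, so O(countersign_complaint).
Premise 5, O(¬forward_roster → ¬countersign_complaint), contraposes to O(countersign_complaint → forward_roster); with O(countersign_complaint) we get O(forward_roster).
With premise 2, O(forward_roster → ¬halt_line), the K-axiom yields O(¬halt_line).
The contrapositive of premise 4 (O(¬notify_kin → halt_line)) is O(¬halt_line → notify_kin), and O(¬halt_line) is already established, so O(notify_kin).
Premise 6 is O(notify_kin → forward_consent); since O(notify_kin), deontic closure gives O(forward_consent).
Premises 1, 3, 7, 10, 11 do not contribute to this derivation.
So O(forward_consent) holds, i.e. F(¬forward_consent). The claim follows.

Yes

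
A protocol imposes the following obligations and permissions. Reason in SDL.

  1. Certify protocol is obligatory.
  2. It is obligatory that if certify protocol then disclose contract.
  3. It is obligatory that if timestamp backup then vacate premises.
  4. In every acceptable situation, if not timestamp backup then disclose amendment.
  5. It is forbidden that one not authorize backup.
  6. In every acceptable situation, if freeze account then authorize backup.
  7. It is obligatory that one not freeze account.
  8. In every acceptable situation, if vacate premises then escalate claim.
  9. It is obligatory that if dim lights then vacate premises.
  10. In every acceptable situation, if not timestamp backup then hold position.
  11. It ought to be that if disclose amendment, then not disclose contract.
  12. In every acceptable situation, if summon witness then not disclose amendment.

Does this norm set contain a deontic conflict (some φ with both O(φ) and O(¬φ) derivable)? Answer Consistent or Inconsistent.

Consistent

Premise 6 is O(freeze_account → authorize_backup); even if O(authorize_backup) held, inferring O(freeze_account) would be affirming the consequent — invalid.
So O(freeze_account) is not derivable, and the apparent clash with O(¬freeze_account) does not arise.
A world satisfying every obligation exists (e.g. authorize_backup=true, certify_protocol=true, dim_lights=false, disclose_amendment=false, disclose_contract=true, escalate_claim=true, freeze_account=false, hold_position=false, summon_witness=false, timestamp_backup=true, vacate_premises=true); no atom is both obligatory and forbidden, so the set is consistent.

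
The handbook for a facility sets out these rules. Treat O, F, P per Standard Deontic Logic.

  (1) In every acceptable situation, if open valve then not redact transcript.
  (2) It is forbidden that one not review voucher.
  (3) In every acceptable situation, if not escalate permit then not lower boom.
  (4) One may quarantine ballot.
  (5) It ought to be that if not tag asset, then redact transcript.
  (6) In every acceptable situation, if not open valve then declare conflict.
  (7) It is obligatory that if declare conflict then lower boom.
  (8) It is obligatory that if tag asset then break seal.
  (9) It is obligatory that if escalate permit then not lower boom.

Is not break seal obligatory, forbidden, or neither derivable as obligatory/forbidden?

Forbidden

Premises 9 and 3 are O(escalate_permit → ¬lower_boom) and O(¬escalate_permit → ¬lower_boom); every ideal world satisfies escalate_permit or ¬escalate_permit, so in either case ¬lower_boom holds — hence O(¬lower_boom).
The contrapositive of premise 7 (O(declare_conflict → lower_boom)) is O(¬lower_boom → ¬declare_conflict), and O(¬lower_boom) is already established, so O(¬declare_conflict).
Premise 6 is O(¬open_valve → declare_conflict); contrapositively O(¬declare_conflict → open_valve). Since O(¬declare_conflict) holds, K gives O(open_valve).
Applying K to premise 1 (O(open_valve → ¬redact_transcript)) and O(open_valve) yields O(¬redact_transcript).
The contrapositive of premise 5 (O(¬tag_asset → redact_transcript)) is O(¬redact_transcript → tag_asset), and O(¬redact_transcript) is already established, so O(tag_asset).
Premise 8 is O(tag_asset → break_seal); since O(tag_asset), deontic closure gives O(break_seal).
Premises 2, 4 do not contribute to this derivation.
Thus O(break_seal), which is F(¬break_seal): ¬break_seal is forbidden.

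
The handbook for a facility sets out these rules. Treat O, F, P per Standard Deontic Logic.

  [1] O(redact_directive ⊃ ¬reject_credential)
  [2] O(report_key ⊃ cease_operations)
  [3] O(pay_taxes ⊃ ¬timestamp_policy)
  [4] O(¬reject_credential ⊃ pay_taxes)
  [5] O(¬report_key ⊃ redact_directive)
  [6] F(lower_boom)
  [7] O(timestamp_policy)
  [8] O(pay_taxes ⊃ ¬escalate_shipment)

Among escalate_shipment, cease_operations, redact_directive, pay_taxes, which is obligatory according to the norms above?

Premise 7 gives O(timestamp_policy).
The contrapositive of premise 3 (O(pay_taxes ⊃ ¬timestamp_policy)) is O(timestamp_policy ⊃ ¬pay_taxes), and O(timestamp_policy) is already established, so O(¬pay_taxes).
Premise 4 is O(¬reject_credential ⊃ pay_taxes); contrapositively O(¬pay_taxes ⊃ reject_credential). Since O(¬pay_taxes) holds, K gives O(reject_credential).
Premise 1 is O(redact_directive ⊃ ¬reject_credential); contrapositively O(reject_credential ⊃ ¬redact_directive). Since O(reject_credential) holds, K gives O(¬redact_directive).
The contrapositive of premise 5 (O(¬report_key ⊃ redact_directive)) is O(¬redact_directive ⊃ report_key), and O(¬redact_directive) is already established, so O(report_key).
From O(report_key) and premise 2, O(report_key ⊃ cease_operations), we obtain O(cease_operations).
So O(cease_operations) holds — cease_operations is obligatory. None of the other listed options is made obligatory by any chain of premises.

cease_operations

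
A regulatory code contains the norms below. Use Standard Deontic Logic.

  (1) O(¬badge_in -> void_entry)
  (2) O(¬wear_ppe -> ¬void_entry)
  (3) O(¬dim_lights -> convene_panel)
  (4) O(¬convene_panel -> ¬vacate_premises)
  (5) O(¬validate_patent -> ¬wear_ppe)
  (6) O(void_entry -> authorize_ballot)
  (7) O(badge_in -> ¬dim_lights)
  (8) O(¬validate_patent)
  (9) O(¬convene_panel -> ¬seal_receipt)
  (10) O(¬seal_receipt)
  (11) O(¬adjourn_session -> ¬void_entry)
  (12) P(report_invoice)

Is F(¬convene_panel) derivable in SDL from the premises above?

Yes

Premise 8 gives O(¬validate_patent).
Applying K to premise 5 (O(¬validate_patent -> ¬wear_ppe)) and O(¬validate_patent) yields O(¬wear_ppe).
With premise 2, O(¬wear_ppe -> ¬void_entry), the K-axiom yields O(¬void_entry).
Premise 1, O(¬badge_in -> void_entry), contraposes to O(¬void_entry -> badge_in); with O(¬void_entry) we get O(badge_in).
Premise 7 is O(badge_in -> ¬dim_lights); since O(badge_in), deontic closure gives O(¬dim_lights).
Applying K to premise 3 (O(¬dim_lights -> convene_panel)) and O(¬dim_lights) yields O(convene_panel).
Premises 4, 6, 9, 10, 11, 12 do not contribute to this derivation.
So O(convene_panel) holds, i.e. F(¬convene_panel). The claim follows.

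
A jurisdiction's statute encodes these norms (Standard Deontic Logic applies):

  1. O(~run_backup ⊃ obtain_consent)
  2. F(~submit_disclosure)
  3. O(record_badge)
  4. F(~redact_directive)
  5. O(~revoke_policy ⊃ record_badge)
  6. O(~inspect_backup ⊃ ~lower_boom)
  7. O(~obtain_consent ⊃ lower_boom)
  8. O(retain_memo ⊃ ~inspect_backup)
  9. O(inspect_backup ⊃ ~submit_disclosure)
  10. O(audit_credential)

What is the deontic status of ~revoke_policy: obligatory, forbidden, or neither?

Premise 5 is O(~revoke_policy ⊃ record_badge); even if O(record_badge) held, inferring O(~revoke_policy) would be affirming the consequent — invalid.
No premise or chain of K-axiom applications forces O(~revoke_policy), and none forces O(revoke_policy). So ~revoke_policy is neither obligatory nor forbidden under these norms.

Neither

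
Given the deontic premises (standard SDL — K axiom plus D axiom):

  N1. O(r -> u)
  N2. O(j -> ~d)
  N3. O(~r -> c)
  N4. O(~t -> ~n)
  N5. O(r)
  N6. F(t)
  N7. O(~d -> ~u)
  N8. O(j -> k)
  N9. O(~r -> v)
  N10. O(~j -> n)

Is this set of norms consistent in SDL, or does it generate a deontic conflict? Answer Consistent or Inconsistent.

Inconsistent

From premise 5 we have O(r).
Premise 1 is O(r -> u); since O(r), deontic closure gives O(u).
Premise 7, O(~d -> ~u), contraposes to O(u -> d); with O(u) we get O(d).
Premise 2, O(j -> ~d), contraposes to O(d -> ~j); with O(d) we get O(~j).
Premise 10 is O(~j -> n); since O(~j), deontic closure gives O(n).
The contrapositive of premise 4 (O(~t -> ~n)) is O(n -> t), and O(n) is already established, so O(t).
Yet premise 6 is F(t), i.e. O(~t).
We now have both O(t) and O(~t) — t is simultaneously obligatory and forbidden, violating the D-axiom.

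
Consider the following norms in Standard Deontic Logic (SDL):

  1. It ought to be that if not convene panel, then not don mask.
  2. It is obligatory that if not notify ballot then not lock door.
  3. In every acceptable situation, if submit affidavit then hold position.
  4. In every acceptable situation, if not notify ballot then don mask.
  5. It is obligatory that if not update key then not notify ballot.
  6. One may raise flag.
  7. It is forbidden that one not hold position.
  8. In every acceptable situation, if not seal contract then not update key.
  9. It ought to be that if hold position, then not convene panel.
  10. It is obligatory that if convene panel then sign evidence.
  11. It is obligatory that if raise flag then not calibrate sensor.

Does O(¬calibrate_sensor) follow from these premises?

No

Premise 11 is O(raise_flag → ¬calibrate_sensor), but O(raise_flag) is not derivable from the premises (the permission P(raise_flag) asserts only ¬O(¬raise_flag), not O(raise_flag)), so it does not yield O(¬calibrate_sensor).
No other premise forces O(¬calibrate_sensor). An ideal world satisfying every premise can still have ¬calibrate_sensor false, so O(¬calibrate_sensor) is not derivable.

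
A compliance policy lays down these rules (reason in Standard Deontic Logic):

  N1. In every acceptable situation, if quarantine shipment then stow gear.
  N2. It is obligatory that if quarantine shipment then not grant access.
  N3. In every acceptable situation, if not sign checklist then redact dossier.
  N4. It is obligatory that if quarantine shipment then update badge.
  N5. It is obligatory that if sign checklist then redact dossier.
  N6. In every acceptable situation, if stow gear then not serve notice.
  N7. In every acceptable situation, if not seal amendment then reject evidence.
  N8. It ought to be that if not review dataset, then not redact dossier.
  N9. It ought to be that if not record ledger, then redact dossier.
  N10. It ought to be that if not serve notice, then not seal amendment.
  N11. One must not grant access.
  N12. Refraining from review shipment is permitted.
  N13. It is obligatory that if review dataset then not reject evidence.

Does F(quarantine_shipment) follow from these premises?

Premises 5 and 3 are O(sign_checklist → redact_dossier) and O(¬sign_checklist → redact_dossier); every ideal world satisfies sign_checklist or ¬sign_checklist, so in either case redact_dossier holds — hence O(redact_dossier).
The contrapositive of premise 8 (O(¬review_dataset → ¬redact_dossier)) is O(redact_dossier → review_dataset), and O(redact_dossier) is already established, so O(review_dataset).
Applying K to premise 13 (O(review_dataset → ¬reject_evidence)) and O(review_dataset) yields O(¬reject_evidence).
Premise 7 is O(¬seal_amendment → reject_evidence); contrapositively O(¬reject_evidence → seal_amendment). Since O(¬reject_evidence) holds, K gives O(seal_amendment).
The contrapositive of premise 10 (O(¬serve_notice → ¬seal_amendment)) is O(seal_amendment → serve_notice), and O(seal_amendment) is already established, so O(serve_notice).
Premise 6, O(stow_gear → ¬serve_notice), contraposes to O(serve_notice → ¬stow_gear); with O(serve_notice) we get O(¬stow_gear).
Premise 1, O(quarantine_shipment → stow_gear), contraposes to O(¬stow_gear → ¬quarantine_shipment); with O(¬stow_gear) we get O(¬quarantine_shipment).
Premises 2, 4, 9, 11, 12 do not contribute to this derivation.
So O(¬quarantine_shipment) holds, i.e. F(quarantine_shipment). The claim follows.

Yes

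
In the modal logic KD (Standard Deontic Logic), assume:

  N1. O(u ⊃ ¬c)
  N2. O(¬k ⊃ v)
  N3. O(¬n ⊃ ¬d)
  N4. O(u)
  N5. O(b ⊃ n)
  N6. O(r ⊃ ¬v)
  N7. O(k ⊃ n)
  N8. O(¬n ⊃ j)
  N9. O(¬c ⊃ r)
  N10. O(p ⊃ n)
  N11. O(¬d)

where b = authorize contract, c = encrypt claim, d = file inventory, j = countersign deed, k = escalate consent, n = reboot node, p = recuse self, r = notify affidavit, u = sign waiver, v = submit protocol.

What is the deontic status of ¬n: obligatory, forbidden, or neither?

Premise 4 states O(u) outright.
Premise 1 is O(u ⊃ ¬c); since O(u), deontic closure gives O(¬c).
Applying K to premise 9 (O(¬c ⊃ r)) and O(¬c) yields O(r).
From O(r) and premise 6, O(r ⊃ ¬v), we obtain O(¬v).
The contrapositive of premise 2 (O(¬k ⊃ v)) is O(¬v ⊃ k), and O(¬v) is already established, so O(k).
Applying K to premise 7 (O(k ⊃ n)) and O(k) yields O(n).
Premises 3, 5, 8, 10, 11 do not contribute to this derivation.
Thus O(n), which is F(¬n): ¬n is forbidden.

Forbidden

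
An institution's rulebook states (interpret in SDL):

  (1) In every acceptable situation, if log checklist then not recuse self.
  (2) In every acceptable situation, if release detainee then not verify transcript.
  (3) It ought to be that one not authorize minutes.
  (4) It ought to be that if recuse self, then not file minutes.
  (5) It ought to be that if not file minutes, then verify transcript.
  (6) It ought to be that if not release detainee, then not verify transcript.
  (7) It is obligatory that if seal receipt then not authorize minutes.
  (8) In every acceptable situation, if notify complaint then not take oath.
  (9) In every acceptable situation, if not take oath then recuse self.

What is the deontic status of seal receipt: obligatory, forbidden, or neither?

Premise 7 is O(seal_receipt → ¬authorize_minutes); even if O(¬authorize_minutes) held, inferring O(seal_receipt) would be affirming the consequent — invalid.
No premise or chain of K-axiom applications forces O(seal_receipt), and none forces O(¬seal_receipt). So seal_receipt is neither obligatory nor forbidden under these norms.

Neither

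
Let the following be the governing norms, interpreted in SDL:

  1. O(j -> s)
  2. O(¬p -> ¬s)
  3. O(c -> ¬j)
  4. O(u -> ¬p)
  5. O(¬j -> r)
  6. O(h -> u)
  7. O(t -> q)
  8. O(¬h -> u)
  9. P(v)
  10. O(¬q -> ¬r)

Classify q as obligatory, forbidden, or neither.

Obligatory

By case analysis on h: premise 6 gives O(h -> u) and premise 8 gives O(¬h -> u), so O(u) either way.
Applying K to premise 4 (O(u -> ¬p)) and O(u) yields O(¬p).
From O(¬p) and premise 2, O(¬p -> ¬s), we obtain O(¬s).
The contrapositive of premise 1 (O(j -> s)) is O(¬s -> ¬j), and O(¬s) is already established, so O(¬j).
With premise 5, O(¬j -> r), the K-axiom yields O(r).
The contrapositive of premise 10 (O(¬q -> ¬r)) is O(r -> q), and O(r) is already established, so O(q).
Premises 3, 7, 9 do not contribute to this derivation.
Hence q is obligatory.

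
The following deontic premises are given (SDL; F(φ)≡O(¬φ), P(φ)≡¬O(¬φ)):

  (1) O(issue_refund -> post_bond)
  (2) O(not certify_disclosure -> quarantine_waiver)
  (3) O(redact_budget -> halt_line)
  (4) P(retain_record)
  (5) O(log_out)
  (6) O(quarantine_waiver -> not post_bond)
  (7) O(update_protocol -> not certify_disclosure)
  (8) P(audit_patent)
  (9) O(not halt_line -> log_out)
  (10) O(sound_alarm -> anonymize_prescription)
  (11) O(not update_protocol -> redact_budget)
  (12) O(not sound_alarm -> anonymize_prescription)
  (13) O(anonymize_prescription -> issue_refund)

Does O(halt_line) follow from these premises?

Yes

Premises 12 and 10 are O(not sound_alarm -> anonymize_prescription) and O(sound_alarm -> anonymize_prescription); every ideal world satisfies not sound_alarm or sound_alarm, so in either case anonymize_prescription holds — hence O(anonymize_prescription).
Applying K to premise 13 (O(anonymize_prescription -> issue_refund)) and O(anonymize_prescription) yields O(issue_refund).
Applying K to premise 1 (O(issue_refund -> post_bond)) and O(issue_refund) yields O(post_bond).
Premise 6 is O(quarantine_waiver -> not post_bond); contrapositively O(post_bond -> not quarantine_waiver). Since O(post_bond) holds, K gives O(not quarantine_waiver).
Premise 2, O(not certify_disclosure -> quarantine_waiver), contraposes to O(not quarantine_waiver -> certify_disclosure); with O(not quarantine_waiver) we get O(certify_disclosure).
Premise 7 is O(update_protocol -> not certify_disclosure); contrapositively O(certify_disclosure -> not update_protocol). Since O(certify_disclosure) holds, K gives O(not update_protocol).
Applying K to premise 11 (O(not update_protocol -> redact_budget)) and O(not update_protocol) yields O(redact_budget).
Applying K to premise 3 (O(redact_budget -> halt_line)) and O(redact_budget) yields O(halt_line).
Premises 4, 5, 8, 9 do not contribute to this derivation.
So O(halt_line) follows.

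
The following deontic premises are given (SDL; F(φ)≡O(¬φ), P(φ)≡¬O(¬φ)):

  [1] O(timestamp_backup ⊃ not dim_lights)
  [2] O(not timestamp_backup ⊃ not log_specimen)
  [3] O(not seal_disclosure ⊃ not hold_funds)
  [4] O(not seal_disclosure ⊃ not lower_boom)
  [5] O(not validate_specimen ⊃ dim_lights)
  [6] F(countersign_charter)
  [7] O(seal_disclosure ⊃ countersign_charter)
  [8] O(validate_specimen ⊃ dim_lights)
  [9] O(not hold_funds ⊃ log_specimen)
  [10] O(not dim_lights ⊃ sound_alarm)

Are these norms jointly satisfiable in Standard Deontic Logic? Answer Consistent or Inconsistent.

Inconsistent

Premises 5 and 8 are O(not validate_specimen ⊃ dim_lights) and O(validate_specimen ⊃ dim_lights); every ideal world satisfies not validate_specimen or validate_specimen, so in either case dim_lights holds — hence O(dim_lights).
Premise 1, O(timestamp_backup ⊃ not dim_lights), contraposes to O(dim_lights ⊃ not timestamp_backup); with O(dim_lights) we get O(not timestamp_backup).
From O(not timestamp_backup) and premise 2, O(not timestamp_backup ⊃ not log_specimen), we obtain O(not log_specimen).
Premise 9 is O(not hold_funds ⊃ log_specimen); contrapositively O(not log_specimen ⊃ hold_funds). Since O(not log_specimen) holds, K gives O(hold_funds).
Premise 3 is O(not seal_disclosure ⊃ not hold_funds); contrapositively O(hold_funds ⊃ seal_disclosure). Since O(hold_funds) holds, K gives O(seal_disclosure).
Premise 7 is O(seal_disclosure ⊃ countersign_charter); since O(seal_disclosure), deontic closure gives O(countersign_charter).
However, F(countersign_charter) at premise 6 amounts to O(not countersign_charter).
We now have both O(countersign_charter) and O(not countersign_charter) — countersign_charter is simultaneously obligatory and forbidden, violating the D-axiom.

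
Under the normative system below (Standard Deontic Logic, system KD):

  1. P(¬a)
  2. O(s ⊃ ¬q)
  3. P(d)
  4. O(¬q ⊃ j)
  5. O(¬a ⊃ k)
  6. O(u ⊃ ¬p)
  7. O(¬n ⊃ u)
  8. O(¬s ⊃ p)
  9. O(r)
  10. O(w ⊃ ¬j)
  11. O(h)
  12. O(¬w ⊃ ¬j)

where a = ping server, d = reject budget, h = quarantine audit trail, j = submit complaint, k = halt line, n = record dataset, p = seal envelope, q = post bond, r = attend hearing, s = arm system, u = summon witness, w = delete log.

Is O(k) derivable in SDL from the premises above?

No

Premise 5 is O(¬a ⊃ k), but O(¬a) is not derivable from the premises (the permission P(¬a) asserts only ¬O(a), not O(¬a)), so it does not yield O(k).
No other premise forces O(k). An ideal world satisfying every premise can still have k false, so O(k) is not derivable.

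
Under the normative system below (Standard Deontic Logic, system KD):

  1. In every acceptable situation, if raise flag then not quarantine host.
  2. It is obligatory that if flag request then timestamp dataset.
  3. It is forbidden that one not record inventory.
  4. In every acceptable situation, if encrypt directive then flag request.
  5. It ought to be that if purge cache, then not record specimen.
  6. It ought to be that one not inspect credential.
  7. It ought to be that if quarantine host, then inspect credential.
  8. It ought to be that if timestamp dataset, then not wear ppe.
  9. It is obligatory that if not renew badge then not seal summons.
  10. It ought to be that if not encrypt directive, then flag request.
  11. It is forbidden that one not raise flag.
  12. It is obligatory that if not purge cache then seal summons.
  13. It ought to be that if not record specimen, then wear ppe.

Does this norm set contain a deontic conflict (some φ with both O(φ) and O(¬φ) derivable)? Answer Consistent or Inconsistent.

Consistent

Premise 7 is O(quarantine_host → inspect_credential), but O(quarantine_host) is not derivable from the premises, so it does not yield O(inspect_credential).
So O(inspect_credential) is not derivable, and the apparent clash with O(¬inspect_credential) does not arise.
A world satisfying every obligation exists (e.g. encrypt_directive=false, flag_request=true, inspect_credential=false, purge_cache=false, quarantine_host=false, raise_flag=true, record_inventory=true, record_specimen=true, renew_badge=true, seal_summons=true, timestamp_dataset=true, wear_ppe=false); no atom is both obligatory and forbidden, so the set is consistent.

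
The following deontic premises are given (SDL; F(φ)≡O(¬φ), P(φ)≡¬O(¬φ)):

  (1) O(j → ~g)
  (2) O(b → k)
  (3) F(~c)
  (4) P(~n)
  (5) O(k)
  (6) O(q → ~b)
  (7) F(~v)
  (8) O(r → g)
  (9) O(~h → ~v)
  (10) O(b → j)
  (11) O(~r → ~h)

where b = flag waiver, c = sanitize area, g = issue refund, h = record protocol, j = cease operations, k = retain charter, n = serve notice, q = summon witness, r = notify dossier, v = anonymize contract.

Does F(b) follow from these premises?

Premise 7 is F(~v), i.e. O(v).
Premise 9, O(~h → ~v), contraposes to O(v → h); with O(v) we get O(h).
Premise 11, O(~r → ~h), contraposes to O(h → r); with O(h) we get O(r).
Premise 8 is O(r → g); since O(r), deontic closure gives O(g).
The contrapositive of premise 1 (O(j → ~g)) is O(g → ~j), and O(g) is already established, so O(~j).
Premise 10, O(b → j), contraposes to O(~j → ~b); with O(~j) we get O(~b).
Premises 2, 3, 4, 5, 6 do not contribute to this derivation.
So O(~b) holds, i.e. F(b). The claim follows.

Yes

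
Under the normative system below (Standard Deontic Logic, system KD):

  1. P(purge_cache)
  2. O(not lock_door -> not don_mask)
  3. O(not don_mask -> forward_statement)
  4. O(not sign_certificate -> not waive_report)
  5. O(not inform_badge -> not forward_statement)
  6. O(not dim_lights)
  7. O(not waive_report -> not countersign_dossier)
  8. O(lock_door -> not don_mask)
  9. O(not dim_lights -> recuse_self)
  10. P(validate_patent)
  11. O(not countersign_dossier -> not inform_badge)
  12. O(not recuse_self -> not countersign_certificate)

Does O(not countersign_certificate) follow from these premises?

Premise 12 is O(not recuse_self -> not countersign_certificate), but O(not recuse_self) is not derivable from the premises, so it does not yield O(not countersign_certificate).
No other premise forces O(not countersign_certificate). An ideal world satisfying every premise can still have not countersign_certificate false, so O(not countersign_certificate) is not derivable.

No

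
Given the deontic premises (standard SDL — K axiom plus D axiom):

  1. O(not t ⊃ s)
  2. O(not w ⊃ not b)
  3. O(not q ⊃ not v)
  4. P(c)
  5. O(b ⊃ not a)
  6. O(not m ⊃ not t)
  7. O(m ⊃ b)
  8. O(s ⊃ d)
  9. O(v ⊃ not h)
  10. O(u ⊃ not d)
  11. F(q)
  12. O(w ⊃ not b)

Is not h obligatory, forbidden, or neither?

Neither

Premise 9 is O(v ⊃ not h), but O(v) is not derivable from the premises, so it does not yield O(not h).
No premise or chain of K-axiom applications forces O(not h), and none forces O(h). So not h is neither obligatory nor forbidden under these norms.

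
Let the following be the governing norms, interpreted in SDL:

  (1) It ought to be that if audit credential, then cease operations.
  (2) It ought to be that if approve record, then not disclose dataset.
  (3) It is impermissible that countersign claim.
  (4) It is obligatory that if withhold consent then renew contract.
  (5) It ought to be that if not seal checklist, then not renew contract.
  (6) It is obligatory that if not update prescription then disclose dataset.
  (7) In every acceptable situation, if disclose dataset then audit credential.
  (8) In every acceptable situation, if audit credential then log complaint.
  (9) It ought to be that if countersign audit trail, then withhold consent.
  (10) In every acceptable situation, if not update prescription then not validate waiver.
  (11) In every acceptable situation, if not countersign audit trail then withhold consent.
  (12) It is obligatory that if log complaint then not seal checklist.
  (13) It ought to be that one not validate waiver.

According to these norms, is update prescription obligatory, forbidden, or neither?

Premises 9 and 11 cover both cases: O(countersign_audit_trail → withhold_consent) and O(¬countersign_audit_trail → withhold_consent). Since countersign_audit_trail ∨ ¬countersign_audit_trail is a tautology, O(withhold_consent) follows.
Premise 4 is O(withhold_consent → renew_contract); since O(withhold_consent), deontic closure gives O(renew_contract).
Premise 5, O(¬seal_checklist → ¬renew_contract), contraposes to O(renew_contract → seal_checklist); with O(renew_contract) we get O(seal_checklist).
The contrapositive of premise 12 (O(log_complaint → ¬seal_checklist)) is O(seal_checklist → ¬log_complaint), and O(seal_checklist) is already established, so O(¬log_complaint).
The contrapositive of premise 8 (O(audit_credential → log_complaint)) is O(¬log_complaint → ¬audit_credential), and O(¬log_complaint) is already established, so O(¬audit_credential).
Premise 7, O(disclose_dataset → audit_credential), contraposes to O(¬audit_credential → ¬disclose_dataset); with O(¬audit_credential) we get O(¬disclose_dataset).
Premise 6, O(¬update_prescription → disclose_dataset), contraposes to O(¬disclose_dataset → update_prescription); with O(¬disclose_dataset) we get O(update_prescription).
Premises 1, 2, 3, 10, 13 do not contribute to this derivation.
Hence update_prescription is obligatory.

Obligatory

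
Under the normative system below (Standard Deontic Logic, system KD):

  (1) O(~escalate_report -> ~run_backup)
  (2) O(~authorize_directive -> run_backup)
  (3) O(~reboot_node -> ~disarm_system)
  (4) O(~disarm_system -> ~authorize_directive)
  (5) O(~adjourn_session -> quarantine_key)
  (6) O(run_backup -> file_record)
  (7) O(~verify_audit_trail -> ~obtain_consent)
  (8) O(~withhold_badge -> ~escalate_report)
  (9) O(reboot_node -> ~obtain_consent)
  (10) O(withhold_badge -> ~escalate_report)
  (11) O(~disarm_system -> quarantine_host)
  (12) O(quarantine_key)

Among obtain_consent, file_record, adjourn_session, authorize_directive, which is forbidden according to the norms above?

obtain_consent

Premises 10 and 8 are O(withhold_badge -> ~escalate_report) and O(~withhold_badge -> ~escalate_report); every ideal world satisfies withhold_badge or ~withhold_badge, so in either case ~escalate_report holds — hence O(~escalate_report).
Applying K to premise 1 (O(~escalate_report -> ~run_backup)) and O(~escalate_report) yields O(~run_backup).
The contrapositive of premise 2 (O(~authorize_directive -> run_backup)) is O(~run_backup -> authorize_directive), and O(~run_backup) is already established, so O(authorize_directive).
The contrapositive of premise 4 (O(~disarm_system -> ~authorize_directive)) is O(authorize_directive -> disarm_system), and O(authorize_directive) is already established, so O(disarm_system).
Premise 3 is O(~reboot_node -> ~disarm_system); contrapositively O(disarm_system -> reboot_node). Since O(disarm_system) holds, K gives O(reboot_node).
From O(reboot_node) and premise 9, O(reboot_node -> ~obtain_consent), we obtain O(~obtain_consent).
So O(~obtain_consent) holds, i.e. obtain_consent is forbidden. None of the other listed options is forbidden under the premises.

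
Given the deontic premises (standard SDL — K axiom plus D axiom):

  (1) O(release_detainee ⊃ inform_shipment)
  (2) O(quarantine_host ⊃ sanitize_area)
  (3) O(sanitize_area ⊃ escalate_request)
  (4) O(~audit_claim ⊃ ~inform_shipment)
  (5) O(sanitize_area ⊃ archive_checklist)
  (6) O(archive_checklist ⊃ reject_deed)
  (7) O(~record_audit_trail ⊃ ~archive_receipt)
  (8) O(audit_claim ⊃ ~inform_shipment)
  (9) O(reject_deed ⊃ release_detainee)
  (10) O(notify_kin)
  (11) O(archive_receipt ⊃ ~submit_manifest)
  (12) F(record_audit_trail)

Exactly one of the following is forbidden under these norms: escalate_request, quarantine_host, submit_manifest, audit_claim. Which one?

By case analysis on ~audit_claim: premise 4 gives O(~audit_claim ⊃ ~inform_shipment) and premise 8 gives O(audit_claim ⊃ ~inform_shipment), so O(~inform_shipment) either way.
Premise 1 is O(release_detainee ⊃ inform_shipment); contrapositively O(~inform_shipment ⊃ ~release_detainee). Since O(~inform_shipment) holds, K gives O(~release_detainee).
Premise 9 is O(reject_deed ⊃ release_detainee); contrapositively O(~release_detainee ⊃ ~reject_deed). Since O(~release_detainee) holds, K gives O(~reject_deed).
The contrapositive of premise 6 (O(archive_checklist ⊃ reject_deed)) is O(~reject_deed ⊃ ~archive_checklist), and O(~reject_deed) is already established, so O(~archive_checklist).
The contrapositive of premise 5 (O(sanitize_area ⊃ archive_checklist)) is O(~archive_checklist ⊃ ~sanitize_area), and O(~archive_checklist) is already established, so O(~sanitize_area).
Premise 2, O(quarantine_host ⊃ sanitize_area), contraposes to O(~sanitize_area ⊃ ~quarantine_host); with O(~sanitize_area) we get O(~quarantine_host).
So O(~quarantine_host) holds, i.e. quarantine_host is forbidden. None of the other listed options is forbidden under the premises.

quarantine_host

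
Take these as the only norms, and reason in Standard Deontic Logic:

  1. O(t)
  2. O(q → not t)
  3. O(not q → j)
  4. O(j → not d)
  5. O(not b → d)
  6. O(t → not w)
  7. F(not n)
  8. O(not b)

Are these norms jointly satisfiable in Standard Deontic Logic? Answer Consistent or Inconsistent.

Inconsistent

From premise 8 we have O(not b).
With premise 5, O(not b → d), the K-axiom yields O(d).
The contrapositive of premise 4 (O(j → not d)) is O(d → not j), and O(d) is already established, so O(not j).
The contrapositive of premise 3 (O(not q → j)) is O(not j → q), and O(not j) is already established, so O(q).
Premise 2 is O(q → not t); since O(q), deontic closure gives O(not t).
Yet premise 1 states O(t).
We now have both O(not t) and O(t) — t is simultaneously obligatory and forbidden, violating the D-axiom.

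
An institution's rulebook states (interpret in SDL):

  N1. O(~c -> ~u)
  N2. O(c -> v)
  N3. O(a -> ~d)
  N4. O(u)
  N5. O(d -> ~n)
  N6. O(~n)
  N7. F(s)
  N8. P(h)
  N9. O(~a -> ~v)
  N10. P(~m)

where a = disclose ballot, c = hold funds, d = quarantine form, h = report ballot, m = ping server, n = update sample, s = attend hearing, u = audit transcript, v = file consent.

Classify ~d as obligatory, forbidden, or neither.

Obligatory

Premise 4 gives O(u).
Premise 1, O(~c -> ~u), contraposes to O(u -> c); with O(u) we get O(c).
From O(c) and premise 2, O(c -> v), we obtain O(v).
Premise 9, O(~a -> ~v), contraposes to O(v -> a); with O(v) we get O(a).
From O(a) and premise 3, O(a -> ~d), we obtain O(~d).
Premises 5, 6, 7, 8, 10 do not contribute to this derivation.
Hence ~d is obligatory.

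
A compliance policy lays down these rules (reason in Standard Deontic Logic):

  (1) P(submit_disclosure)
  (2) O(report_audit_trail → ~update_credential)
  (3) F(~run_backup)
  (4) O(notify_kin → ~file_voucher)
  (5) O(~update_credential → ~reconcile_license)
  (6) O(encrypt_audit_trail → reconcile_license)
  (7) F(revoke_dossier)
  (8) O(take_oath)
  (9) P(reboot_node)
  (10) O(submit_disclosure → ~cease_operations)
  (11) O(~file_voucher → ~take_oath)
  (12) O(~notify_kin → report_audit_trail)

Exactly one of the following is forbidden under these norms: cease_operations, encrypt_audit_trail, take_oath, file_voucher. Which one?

Premise 8 gives O(take_oath).
Premise 11, O(~file_voucher → ~take_oath), contraposes to O(take_oath → file_voucher); with O(take_oath) we get O(file_voucher).
The contrapositive of premise 4 (O(notify_kin → ~file_voucher)) is O(file_voucher → ~notify_kin), and O(file_voucher) is already established, so O(~notify_kin).
From O(~notify_kin) and premise 12, O(~notify_kin → report_audit_trail), we obtain O(report_audit_trail).
Premise 2 is O(report_audit_trail → ~update_credential); since O(report_audit_trail), deontic closure gives O(~update_credential).
Applying K to premise 5 (O(~update_credential → ~reconcile_license)) and O(~update_credential) yields O(~reconcile_license).
The contrapositive of premise 6 (O(encrypt_audit_trail → reconcile_license)) is O(~reconcile_license → ~encrypt_audit_trail), and O(~reconcile_license) is already established, so O(~encrypt_audit_trail).
So O(~encrypt_audit_trail) holds, i.e. encrypt_audit_trail is forbidden. None of the other listed options is forbidden under the premises.

encrypt_audit_trail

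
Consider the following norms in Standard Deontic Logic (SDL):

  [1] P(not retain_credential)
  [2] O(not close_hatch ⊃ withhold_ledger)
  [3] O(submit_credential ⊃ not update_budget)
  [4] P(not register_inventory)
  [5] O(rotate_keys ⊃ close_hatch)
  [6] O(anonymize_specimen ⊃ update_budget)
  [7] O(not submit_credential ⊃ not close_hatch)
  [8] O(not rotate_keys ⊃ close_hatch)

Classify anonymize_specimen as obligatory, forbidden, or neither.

Premises 5 and 8 cover both cases: O(rotate_keys ⊃ close_hatch) and O(not rotate_keys ⊃ close_hatch). Since rotate_keys ∨ not rotate_keys is a tautology, O(close_hatch) follows.
Premise 7, O(not submit_credential ⊃ not close_hatch), contraposes to O(close_hatch ⊃ submit_credential); with O(close_hatch) we get O(submit_credential).
From O(submit_credential) and premise 3, O(submit_credential ⊃ not update_budget), we obtain O(not update_budget).
Premise 6 is O(anonymize_specimen ⊃ update_budget); contrapositively O(not update_budget ⊃ not anonymize_specimen). Since O(not update_budget) holds, K gives O(not anonymize_specimen).
Premises 1, 2, 4 do not contribute to this derivation.
Thus O(not anonymize_specimen), which is F(anonymize_specimen): anonymize_specimen is forbidden.

Forbidden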